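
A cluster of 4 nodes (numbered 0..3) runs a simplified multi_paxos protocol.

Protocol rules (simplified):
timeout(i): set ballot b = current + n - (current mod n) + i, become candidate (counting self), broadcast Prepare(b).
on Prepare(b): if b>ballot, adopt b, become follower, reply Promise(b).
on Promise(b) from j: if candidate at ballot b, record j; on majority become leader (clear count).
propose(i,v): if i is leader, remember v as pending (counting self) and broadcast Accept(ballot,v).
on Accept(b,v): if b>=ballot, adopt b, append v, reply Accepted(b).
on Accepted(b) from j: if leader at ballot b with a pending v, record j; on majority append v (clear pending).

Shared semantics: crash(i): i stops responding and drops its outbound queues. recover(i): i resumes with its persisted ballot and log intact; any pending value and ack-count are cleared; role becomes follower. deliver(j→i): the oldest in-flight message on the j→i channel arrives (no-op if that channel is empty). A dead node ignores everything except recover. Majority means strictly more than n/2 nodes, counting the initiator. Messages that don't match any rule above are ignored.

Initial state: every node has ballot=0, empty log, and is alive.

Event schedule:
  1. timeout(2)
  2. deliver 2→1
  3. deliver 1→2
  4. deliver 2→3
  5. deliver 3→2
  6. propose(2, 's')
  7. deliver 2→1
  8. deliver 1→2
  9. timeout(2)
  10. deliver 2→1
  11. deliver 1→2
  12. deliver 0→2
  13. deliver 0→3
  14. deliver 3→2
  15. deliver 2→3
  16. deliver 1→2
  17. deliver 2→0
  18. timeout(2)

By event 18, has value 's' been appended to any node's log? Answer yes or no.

yes

1. timeout(2):  <2:cand b6 ->
2. deliver 2→1:  <1:foll b6 ->
3. deliver 1→2:  nop
4. deliver 2→3:  <3:foll b6 ->
5. deliver 3→2:  <2:lead b6 ->
6. propose(2,'s'):  nop
7. deliver 2→1:  <1:foll b6 s>
8. deliver 1→2:  nop
9. timeout(2):  <2:cand b10 ->
10. deliver 2→1:  <1:foll b10 s>
11. deliver 1→2:  nop
12. deliver 0→2:  nop
13. deliver 0→3:  nop
14. deliver 3→2:  nop
15. deliver 2→3:  <3:foll b6 s>
16. deliver 1→2:  nop
17. deliver 2→0:  <0:foll b6 ->
18. timeout(2):  <2:cand b14 ->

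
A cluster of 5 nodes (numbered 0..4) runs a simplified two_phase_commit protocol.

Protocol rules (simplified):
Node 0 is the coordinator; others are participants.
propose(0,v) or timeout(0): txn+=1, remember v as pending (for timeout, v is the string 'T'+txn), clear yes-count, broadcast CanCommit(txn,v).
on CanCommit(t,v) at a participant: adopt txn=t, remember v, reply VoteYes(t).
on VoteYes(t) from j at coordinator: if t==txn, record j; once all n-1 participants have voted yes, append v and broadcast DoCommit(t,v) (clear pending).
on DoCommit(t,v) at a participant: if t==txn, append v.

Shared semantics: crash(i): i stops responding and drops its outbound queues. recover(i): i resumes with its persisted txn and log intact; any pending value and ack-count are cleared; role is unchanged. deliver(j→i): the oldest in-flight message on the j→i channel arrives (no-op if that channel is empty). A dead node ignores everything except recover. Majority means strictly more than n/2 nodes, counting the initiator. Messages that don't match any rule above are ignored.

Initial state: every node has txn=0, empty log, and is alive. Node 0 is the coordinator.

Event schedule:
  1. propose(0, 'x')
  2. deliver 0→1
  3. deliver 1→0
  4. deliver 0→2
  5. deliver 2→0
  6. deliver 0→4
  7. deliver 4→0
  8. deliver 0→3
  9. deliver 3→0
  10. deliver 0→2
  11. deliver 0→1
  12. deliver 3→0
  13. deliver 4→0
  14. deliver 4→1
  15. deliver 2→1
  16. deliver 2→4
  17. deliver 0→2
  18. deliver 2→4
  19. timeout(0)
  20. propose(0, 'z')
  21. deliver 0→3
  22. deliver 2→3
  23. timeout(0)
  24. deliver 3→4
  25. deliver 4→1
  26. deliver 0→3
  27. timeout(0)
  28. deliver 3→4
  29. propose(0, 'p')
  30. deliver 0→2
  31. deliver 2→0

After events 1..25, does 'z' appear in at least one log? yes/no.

no

[1] propose(0,'x') → N0(coor t1 [-])
[2] deliver 0→1 → N1(part t1 [-])
[3] deliver 1→0 → ∅
[4] deliver 0→2 → N2(part t1 [-])
[5] deliver 2→0 → ∅
[6] deliver 0→4 → N4(part t1 [-])
[7] deliver 4→0 → ∅
[8] deliver 0→3 → N3(part t1 [-])
[9] deliver 3→0 → N0(coor t1 [x])
[10] deliver 0→2 → N2(part t1 [x])
[11] deliver 0→1 → N1(part t1 [x])
[12] deliver 3→0 → ∅
[13] deliver 4→0 → ∅
[14] deliver 4→1 → ∅
[15] deliver 2→1 → ∅
[16] deliver 2→4 → ∅
[17] deliver 0→2 → ∅
[18] deliver 2→4 → ∅
[19] timeout(0) → N0(coor t2 [x])
[20] propose(0,'z') → N0(coor t3 [x])
[21] deliver 0→3 → N3(part t1 [x])
[22] deliver 2→3 → ∅
[23] timeout(0) → N0(coor t4 [x])
[24] deliver 3→4 → ∅
[25] deliver 4→1 → ∅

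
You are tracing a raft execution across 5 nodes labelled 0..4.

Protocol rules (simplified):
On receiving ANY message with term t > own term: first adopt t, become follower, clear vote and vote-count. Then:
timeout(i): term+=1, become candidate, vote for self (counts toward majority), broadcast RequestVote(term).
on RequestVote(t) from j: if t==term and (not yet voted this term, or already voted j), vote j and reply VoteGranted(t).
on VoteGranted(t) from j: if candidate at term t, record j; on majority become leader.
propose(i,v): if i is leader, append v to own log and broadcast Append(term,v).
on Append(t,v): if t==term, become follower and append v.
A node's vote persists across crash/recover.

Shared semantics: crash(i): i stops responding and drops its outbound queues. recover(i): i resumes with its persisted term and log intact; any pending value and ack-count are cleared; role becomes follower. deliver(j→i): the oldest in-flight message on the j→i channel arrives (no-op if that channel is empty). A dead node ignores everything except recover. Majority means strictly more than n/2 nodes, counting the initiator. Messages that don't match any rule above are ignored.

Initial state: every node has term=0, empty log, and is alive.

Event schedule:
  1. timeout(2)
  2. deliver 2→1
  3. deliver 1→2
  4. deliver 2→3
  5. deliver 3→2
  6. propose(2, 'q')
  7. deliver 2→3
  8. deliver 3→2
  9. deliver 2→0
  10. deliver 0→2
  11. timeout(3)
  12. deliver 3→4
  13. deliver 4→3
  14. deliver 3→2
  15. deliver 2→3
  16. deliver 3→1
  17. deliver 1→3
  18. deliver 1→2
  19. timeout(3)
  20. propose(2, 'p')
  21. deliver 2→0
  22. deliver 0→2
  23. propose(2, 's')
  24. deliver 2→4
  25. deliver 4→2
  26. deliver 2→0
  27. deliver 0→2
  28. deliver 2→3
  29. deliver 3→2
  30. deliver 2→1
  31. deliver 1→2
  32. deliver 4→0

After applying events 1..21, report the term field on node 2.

after 1 — timeout(2): n2:cand/t1/[-]
after 2 — deliver 2→1: n1:foll/t1/[-]
after 3 — deliver 1→2: ·
after 4 — deliver 2→3: n3:foll/t1/[-]
after 5 — deliver 3→2: n2:lead/t1/[-]
after 6 — propose(2,'q'): n2:lead/t1/[q]
after 7 — deliver 2→3: n3:foll/t1/[q]
after 8 — deliver 3→2: ·
after 9 — deliver 2→0: n0:foll/t1/[-]
after 10 — deliver 0→2: ·
after 11 — timeout(3): n3:cand/t2/[q]
after 12 — deliver 3→4: n4:foll/t2/[-]
after 13 — deliver 4→3: ·
after 14 — deliver 3→2: n2:foll/t2/[q]
after 15 — deliver 2→3: n3:lead/t2/[q]
after 16 — deliver 3→1: n1:foll/t2/[-]
after 17 — deliver 1→3: ·
after 18 — deliver 1→2: ·
after 19 — timeout(3): n3:cand/t3/[q]
after 20 — propose(2,'p'): ·
after 21 — deliver 2→0: n0:foll/t1/[q]

2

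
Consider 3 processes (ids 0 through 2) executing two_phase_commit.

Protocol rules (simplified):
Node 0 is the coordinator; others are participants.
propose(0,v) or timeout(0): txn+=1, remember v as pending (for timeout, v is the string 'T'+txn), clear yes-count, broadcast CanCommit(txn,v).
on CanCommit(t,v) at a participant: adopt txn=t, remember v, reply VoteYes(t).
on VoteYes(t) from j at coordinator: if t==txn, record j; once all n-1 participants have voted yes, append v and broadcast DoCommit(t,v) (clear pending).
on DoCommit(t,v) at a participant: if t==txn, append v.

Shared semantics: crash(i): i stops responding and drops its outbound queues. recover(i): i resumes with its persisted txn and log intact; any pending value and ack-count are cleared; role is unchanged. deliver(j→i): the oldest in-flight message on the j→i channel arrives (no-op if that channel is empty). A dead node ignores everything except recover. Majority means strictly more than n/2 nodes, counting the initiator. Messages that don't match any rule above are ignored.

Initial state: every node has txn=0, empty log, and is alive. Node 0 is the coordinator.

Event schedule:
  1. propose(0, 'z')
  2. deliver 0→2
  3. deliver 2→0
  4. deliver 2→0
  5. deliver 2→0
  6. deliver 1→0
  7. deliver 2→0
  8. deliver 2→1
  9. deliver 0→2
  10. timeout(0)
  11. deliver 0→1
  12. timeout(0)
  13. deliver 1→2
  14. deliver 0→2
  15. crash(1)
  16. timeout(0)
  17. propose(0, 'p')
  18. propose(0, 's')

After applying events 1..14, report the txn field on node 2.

step 1 propose(0,'z'): 0={coor,t=1,log=-}
step 2 deliver 0→2: 2={part,t=1,log=-}
step 3 deliver 2→0: —
step 4 deliver 2→0: —
step 5 deliver 2→0: —
step 6 deliver 1→0: —
step 7 deliver 2→0: —
step 8 deliver 2→1: —
step 9 deliver 0→2: —
step 10 timeout(0): 0={coor,t=2,log=-}
step 11 deliver 0→1: 1={part,t=1,log=-}
step 12 timeout(0): 0={coor,t=3,log=-}
step 13 deliver 1→2: —
step 14 deliver 0→2: 2={part,t=2,log=-}

2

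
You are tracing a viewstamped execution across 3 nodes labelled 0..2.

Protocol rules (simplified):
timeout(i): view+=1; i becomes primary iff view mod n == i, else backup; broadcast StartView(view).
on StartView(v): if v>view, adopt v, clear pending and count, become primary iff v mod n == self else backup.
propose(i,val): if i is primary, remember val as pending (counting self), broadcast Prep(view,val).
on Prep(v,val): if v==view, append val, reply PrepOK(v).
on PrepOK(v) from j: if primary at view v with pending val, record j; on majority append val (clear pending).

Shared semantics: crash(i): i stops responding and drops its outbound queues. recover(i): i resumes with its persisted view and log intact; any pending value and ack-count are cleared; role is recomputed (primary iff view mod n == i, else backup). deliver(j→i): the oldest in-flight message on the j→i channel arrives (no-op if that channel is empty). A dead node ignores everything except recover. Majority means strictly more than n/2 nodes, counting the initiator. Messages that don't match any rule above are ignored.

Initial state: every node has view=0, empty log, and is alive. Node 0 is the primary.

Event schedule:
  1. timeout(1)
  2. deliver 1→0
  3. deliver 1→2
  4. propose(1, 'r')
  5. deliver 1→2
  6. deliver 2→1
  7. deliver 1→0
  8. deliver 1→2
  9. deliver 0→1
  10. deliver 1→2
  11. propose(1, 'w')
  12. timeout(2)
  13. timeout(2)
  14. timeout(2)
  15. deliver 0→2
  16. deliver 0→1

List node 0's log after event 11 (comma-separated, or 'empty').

r

[1] timeout(1) → N1(prim v1 [-])
[2] deliver 1→0 → N0(back v1 [-])
[3] deliver 1→2 → N2(back v1 [-])
[4] propose(1,'r') → ∅
[5] deliver 1→2 → N2(back v1 [r])
[6] deliver 2→1 → N1(prim v1 [r])
[7] deliver 1→0 → N0(back v1 [r])
[8] deliver 1→2 → ∅
[9] deliver 0→1 → ∅
[10] deliver 1→2 → ∅
[11] propose(1,'w') → ∅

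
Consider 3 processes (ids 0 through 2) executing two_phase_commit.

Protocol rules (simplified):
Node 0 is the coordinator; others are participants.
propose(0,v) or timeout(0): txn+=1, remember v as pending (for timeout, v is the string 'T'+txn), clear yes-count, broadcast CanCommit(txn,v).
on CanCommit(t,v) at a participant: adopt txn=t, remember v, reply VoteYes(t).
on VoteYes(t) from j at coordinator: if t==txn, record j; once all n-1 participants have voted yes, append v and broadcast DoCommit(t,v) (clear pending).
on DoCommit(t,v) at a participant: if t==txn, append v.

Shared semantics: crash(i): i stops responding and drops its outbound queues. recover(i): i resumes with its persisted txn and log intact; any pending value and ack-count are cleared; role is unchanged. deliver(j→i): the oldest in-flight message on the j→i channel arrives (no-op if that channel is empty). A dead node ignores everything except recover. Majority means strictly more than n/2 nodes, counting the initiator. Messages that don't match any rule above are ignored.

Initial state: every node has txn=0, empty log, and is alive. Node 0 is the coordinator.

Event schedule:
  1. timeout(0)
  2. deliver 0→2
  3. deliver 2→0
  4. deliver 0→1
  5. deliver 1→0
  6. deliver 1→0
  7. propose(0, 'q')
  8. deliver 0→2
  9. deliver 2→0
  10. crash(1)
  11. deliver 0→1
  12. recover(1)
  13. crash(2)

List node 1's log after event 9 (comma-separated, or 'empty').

after 1 — timeout(0): n0:coor/t1/[-]
after 2 — deliver 0→2: n2:part/t1/[-]
after 3 — deliver 2→0: ·
after 4 — deliver 0→1: n1:part/t1/[-]
after 5 — deliver 1→0: n0:coor/t1/[T1]
after 6 — deliver 1→0: ·
after 7 — propose(0,'q'): n0:coor/t2/[T1]
after 8 — deliver 0→2: n2:part/t1/[T1]
after 9 — deliver 2→0: ·

empty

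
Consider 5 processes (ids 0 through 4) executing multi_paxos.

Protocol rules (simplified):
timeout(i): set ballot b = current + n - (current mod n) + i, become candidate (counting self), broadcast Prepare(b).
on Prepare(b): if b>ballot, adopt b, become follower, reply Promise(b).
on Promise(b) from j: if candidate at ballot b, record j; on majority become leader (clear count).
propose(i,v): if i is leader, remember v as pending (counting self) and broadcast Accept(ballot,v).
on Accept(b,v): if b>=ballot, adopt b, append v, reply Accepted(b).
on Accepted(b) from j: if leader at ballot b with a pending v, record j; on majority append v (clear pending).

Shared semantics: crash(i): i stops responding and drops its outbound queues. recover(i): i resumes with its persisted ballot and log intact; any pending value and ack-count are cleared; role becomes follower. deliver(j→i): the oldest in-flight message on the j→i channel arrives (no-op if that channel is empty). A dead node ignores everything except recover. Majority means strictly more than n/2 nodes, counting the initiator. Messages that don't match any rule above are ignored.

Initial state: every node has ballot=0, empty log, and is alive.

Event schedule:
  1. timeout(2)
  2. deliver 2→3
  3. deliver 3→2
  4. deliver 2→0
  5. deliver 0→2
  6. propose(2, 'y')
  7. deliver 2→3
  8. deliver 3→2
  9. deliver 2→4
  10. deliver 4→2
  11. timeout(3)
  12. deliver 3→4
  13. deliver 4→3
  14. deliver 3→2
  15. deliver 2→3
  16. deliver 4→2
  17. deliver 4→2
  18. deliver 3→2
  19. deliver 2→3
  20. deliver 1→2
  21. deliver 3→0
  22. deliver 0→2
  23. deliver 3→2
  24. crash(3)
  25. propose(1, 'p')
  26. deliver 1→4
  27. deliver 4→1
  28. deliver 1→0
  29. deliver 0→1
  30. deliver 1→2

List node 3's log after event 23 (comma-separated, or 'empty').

y

[1] timeout(2) → N2(cand b7 [-])
[2] deliver 2→3 → N3(foll b7 [-])
[3] deliver 3→2 → ∅
[4] deliver 2→0 → N0(foll b7 [-])
[5] deliver 0→2 → N2(lead b7 [-])
[6] propose(2,'y') → ∅
[7] deliver 2→3 → N3(foll b7 [y])
[8] deliver 3→2 → ∅
[9] deliver 2→4 → N4(foll b7 [-])
[10] deliver 4→2 → ∅
[11] timeout(3) → N3(cand b13 [y])
[12] deliver 3→4 → N4(foll b13 [-])
[13] deliver 4→3 → ∅
[14] deliver 3→2 → N2(foll b13 [-])
[15] deliver 2→3 → N3(lead b13 [y])
[16] deliver 4→2 → ∅
[17] deliver 4→2 → ∅
[18] deliver 3→2 → ∅
[19] deliver 2→3 → ∅
[20] deliver 1→2 → ∅
[21] deliver 3→0 → N0(foll b13 [-])
[22] deliver 0→2 → ∅
[23] deliver 3→2 → ∅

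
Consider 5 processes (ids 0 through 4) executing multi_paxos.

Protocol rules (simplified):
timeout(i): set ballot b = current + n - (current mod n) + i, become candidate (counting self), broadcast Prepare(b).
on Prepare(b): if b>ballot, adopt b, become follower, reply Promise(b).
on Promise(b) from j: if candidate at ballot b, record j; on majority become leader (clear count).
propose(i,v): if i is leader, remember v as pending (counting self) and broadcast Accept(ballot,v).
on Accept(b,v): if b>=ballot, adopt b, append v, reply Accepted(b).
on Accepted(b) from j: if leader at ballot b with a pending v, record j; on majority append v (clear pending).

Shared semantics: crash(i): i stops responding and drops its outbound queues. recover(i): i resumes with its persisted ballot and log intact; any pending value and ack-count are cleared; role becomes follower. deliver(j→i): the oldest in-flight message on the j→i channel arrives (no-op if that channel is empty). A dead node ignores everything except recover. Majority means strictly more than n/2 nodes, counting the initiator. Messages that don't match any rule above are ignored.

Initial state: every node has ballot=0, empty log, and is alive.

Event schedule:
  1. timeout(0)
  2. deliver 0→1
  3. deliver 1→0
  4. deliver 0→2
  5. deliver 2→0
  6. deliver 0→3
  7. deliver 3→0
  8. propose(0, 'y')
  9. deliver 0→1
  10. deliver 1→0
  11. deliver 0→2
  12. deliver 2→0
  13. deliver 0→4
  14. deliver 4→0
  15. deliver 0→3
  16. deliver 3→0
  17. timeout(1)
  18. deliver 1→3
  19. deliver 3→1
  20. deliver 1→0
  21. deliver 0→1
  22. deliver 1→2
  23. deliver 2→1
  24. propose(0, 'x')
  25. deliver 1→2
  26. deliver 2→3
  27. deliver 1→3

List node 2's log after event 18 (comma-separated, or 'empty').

step 1 timeout(0): 0={cand,b=5,log=-}
step 2 deliver 0→1: 1={foll,b=5,log=-}
step 3 deliver 1→0: —
step 4 deliver 0→2: 2={foll,b=5,log=-}
step 5 deliver 2→0: 0={lead,b=5,log=-}
step 6 deliver 0→3: 3={foll,b=5,log=-}
step 7 deliver 3→0: —
step 8 propose(0,'y'): —
step 9 deliver 0→1: 1={foll,b=5,log=y}
step 10 deliver 1→0: —
step 11 deliver 0→2: 2={foll,b=5,log=y}
step 12 deliver 2→0: 0={lead,b=5,log=y}
step 13 deliver 0→4: 4={foll,b=5,log=-}
step 14 deliver 4→0: —
step 15 deliver 0→3: 3={foll,b=5,log=y}
step 16 deliver 3→0: —
step 17 timeout(1): 1={cand,b=11,log=y}
step 18 deliver 1→3: 3={foll,b=11,log=y}

y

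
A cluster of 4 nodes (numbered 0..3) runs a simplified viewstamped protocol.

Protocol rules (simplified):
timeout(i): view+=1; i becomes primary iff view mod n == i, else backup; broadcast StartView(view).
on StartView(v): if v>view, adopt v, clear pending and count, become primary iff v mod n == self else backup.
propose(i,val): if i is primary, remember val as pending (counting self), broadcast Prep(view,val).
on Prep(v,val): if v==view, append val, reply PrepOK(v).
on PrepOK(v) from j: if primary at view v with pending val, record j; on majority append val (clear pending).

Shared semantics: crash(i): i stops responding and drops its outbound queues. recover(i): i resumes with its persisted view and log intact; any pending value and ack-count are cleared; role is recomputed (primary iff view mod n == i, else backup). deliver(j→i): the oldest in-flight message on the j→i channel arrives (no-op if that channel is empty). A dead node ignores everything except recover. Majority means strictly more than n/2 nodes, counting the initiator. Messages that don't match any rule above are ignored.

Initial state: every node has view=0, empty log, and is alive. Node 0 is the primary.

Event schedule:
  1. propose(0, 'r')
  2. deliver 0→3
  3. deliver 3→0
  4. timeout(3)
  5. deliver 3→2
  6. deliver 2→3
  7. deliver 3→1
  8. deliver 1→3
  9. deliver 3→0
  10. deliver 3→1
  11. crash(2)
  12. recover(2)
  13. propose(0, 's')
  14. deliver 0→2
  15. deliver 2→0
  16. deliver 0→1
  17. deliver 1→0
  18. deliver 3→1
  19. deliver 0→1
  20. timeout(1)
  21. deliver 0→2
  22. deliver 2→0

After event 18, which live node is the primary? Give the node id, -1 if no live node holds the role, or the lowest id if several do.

1

step 1 propose(0,'r'): —
step 2 deliver 0→3: 3={back,v=0,log=r}
step 3 deliver 3→0: —
step 4 timeout(3): 3={back,v=1,log=r}
step 5 deliver 3→2: 2={back,v=1,log=-}
step 6 deliver 2→3: —
step 7 deliver 3→1: 1={prim,v=1,log=-}
step 8 deliver 1→3: —
step 9 deliver 3→0: 0={back,v=1,log=-}
step 10 deliver 3→1: —
step 11 crash(2): 2={✗back,v=1,log=-}
step 12 recover(2): 2={back,v=1,log=-}
step 13 propose(0,'s'): —
step 14 deliver 0→2: —
step 15 deliver 2→0: —
step 16 deliver 0→1: —
step 17 deliver 1→0: —
step 18 deliver 3→1: —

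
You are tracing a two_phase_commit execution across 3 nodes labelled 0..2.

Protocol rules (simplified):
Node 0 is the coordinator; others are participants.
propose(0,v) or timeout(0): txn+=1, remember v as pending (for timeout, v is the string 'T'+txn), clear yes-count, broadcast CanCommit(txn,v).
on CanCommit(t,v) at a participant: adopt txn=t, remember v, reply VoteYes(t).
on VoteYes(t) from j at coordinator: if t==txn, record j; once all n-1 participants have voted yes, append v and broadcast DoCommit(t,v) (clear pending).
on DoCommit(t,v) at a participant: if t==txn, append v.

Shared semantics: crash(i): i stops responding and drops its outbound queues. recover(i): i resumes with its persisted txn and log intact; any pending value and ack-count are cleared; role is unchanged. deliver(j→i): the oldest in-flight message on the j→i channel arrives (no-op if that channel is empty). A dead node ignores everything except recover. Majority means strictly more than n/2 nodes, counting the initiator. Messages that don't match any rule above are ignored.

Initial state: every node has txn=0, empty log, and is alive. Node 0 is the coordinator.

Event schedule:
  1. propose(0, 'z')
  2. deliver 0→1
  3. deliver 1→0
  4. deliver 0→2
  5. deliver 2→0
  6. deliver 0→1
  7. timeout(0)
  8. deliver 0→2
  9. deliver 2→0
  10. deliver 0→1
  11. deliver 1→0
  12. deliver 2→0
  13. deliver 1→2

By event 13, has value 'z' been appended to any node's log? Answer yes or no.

step 1 propose(0,'z'): 0={coor,t=1,log=-}
step 2 deliver 0→1: 1={part,t=1,log=-}
step 3 deliver 1→0: —
step 4 deliver 0→2: 2={part,t=1,log=-}
step 5 deliver 2→0: 0={coor,t=1,log=z}
step 6 deliver 0→1: 1={part,t=1,log=z}
step 7 timeout(0): 0={coor,t=2,log=z}
step 8 deliver 0→2: 2={part,t=1,log=z}
step 9 deliver 2→0: —
step 10 deliver 0→1: 1={part,t=2,log=z}
step 11 deliver 1→0: —
step 12 deliver 2→0: —
step 13 deliver 1→2: —

yes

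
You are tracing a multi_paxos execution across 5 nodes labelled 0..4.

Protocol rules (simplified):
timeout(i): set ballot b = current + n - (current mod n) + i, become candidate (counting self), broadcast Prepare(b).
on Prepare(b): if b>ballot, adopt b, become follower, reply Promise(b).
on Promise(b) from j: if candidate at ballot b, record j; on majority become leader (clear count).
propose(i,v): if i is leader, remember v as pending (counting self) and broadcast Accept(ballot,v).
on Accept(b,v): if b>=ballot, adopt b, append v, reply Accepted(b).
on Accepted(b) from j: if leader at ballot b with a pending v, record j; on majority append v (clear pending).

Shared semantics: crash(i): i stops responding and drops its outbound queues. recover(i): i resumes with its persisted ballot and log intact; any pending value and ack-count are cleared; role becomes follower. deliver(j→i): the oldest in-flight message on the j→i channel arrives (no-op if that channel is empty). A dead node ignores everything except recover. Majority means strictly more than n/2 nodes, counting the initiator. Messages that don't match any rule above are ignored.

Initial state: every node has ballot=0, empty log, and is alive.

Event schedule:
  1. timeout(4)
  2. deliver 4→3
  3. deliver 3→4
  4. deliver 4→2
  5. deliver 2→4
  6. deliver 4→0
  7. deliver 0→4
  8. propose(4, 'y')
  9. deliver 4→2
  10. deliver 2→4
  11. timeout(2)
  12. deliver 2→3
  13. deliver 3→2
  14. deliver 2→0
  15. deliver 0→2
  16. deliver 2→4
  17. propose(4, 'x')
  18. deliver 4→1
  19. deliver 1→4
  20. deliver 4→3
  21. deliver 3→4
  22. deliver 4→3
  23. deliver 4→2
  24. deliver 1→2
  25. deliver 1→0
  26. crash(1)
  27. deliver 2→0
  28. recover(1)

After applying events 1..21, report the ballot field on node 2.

[1] timeout(4) → N4(cand b9 [-])
[2] deliver 4→3 → N3(foll b9 [-])
[3] deliver 3→4 → ∅
[4] deliver 4→2 → N2(foll b9 [-])
[5] deliver 2→4 → N4(lead b9 [-])
[6] deliver 4→0 → N0(foll b9 [-])
[7] deliver 0→4 → ∅
[8] propose(4,'y') → ∅
[9] deliver 4→2 → N2(foll b9 [y])
[10] deliver 2→4 → ∅
[11] timeout(2) → N2(cand b12 [y])
[12] deliver 2→3 → N3(foll b12 [-])
[13] deliver 3→2 → ∅
[14] deliver 2→0 → N0(foll b12 [-])
[15] deliver 0→2 → N2(lead b12 [y])
[16] deliver 2→4 → N4(foll b12 [-])
[17] propose(4,'x') → ∅
[18] deliver 4→1 → N1(foll b9 [-])
[19] deliver 1→4 → ∅
[20] deliver 4→3 → ∅
[21] deliver 3→4 → ∅

12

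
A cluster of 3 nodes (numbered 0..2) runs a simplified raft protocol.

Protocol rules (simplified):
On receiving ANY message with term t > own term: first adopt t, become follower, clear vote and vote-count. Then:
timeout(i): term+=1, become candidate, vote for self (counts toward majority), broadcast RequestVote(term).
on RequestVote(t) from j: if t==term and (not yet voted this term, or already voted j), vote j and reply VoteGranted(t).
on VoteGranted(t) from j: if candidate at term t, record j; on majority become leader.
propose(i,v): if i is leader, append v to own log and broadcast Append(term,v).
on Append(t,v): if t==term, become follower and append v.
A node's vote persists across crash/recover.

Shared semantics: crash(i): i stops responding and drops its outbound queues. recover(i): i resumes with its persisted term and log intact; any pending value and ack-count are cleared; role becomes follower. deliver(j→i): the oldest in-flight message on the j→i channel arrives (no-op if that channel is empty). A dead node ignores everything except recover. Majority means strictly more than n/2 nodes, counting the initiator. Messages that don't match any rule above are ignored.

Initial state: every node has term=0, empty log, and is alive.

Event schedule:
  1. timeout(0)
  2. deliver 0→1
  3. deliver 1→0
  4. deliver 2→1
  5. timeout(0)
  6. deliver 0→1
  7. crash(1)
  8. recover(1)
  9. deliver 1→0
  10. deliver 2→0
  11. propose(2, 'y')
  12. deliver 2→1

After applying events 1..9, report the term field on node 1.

step 1 timeout(0): 0={cand,t=1,log=-}
step 2 deliver 0→1: 1={foll,t=1,log=-}
step 3 deliver 1→0: 0={lead,t=1,log=-}
step 4 deliver 2→1: —
step 5 timeout(0): 0={cand,t=2,log=-}
step 6 deliver 0→1: 1={foll,t=2,log=-}
step 7 crash(1): 1={✗foll,t=2,log=-}
step 8 recover(1): 1={foll,t=2,log=-}
step 9 deliver 1→0: —

2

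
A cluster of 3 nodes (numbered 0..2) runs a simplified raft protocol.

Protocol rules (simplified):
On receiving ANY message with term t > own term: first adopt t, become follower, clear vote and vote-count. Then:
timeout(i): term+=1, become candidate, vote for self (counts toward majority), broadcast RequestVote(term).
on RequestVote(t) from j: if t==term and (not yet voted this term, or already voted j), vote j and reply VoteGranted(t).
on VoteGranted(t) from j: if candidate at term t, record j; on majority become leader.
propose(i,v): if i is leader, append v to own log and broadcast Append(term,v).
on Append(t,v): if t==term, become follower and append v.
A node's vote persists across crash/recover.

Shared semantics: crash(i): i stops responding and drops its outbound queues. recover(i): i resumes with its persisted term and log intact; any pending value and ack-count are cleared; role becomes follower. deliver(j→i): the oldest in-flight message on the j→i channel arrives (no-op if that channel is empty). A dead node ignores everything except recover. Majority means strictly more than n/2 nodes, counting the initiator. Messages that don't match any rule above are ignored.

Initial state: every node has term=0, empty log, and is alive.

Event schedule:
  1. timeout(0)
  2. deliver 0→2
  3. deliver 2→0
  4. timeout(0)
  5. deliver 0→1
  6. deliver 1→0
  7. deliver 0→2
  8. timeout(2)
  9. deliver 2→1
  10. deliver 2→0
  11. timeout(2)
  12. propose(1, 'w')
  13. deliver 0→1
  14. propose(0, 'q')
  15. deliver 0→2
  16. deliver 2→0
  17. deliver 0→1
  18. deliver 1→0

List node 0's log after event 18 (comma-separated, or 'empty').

q

e1 timeout(0): 0[cand,t=1,-]
e2 deliver 0→2: 2[foll,t=1,-]
e3 deliver 2→0: 0[lead,t=1,-]
e4 timeout(0): 0[cand,t=2,-]
e5 deliver 0→1: 1[foll,t=1,-]
e6 deliver 1→0: ·
e7 deliver 0→2: 2[foll,t=2,-]
e8 timeout(2): 2[cand,t=3,-]
e9 deliver 2→1: 1[foll,t=3,-]
e10 deliver 2→0: 0[lead,t=2,-]
e11 timeout(2): 2[cand,t=4,-]
e12 propose(1,'w'): ·
e13 deliver 0→1: ·
e14 propose(0,'q'): 0[lead,t=2,q]
e15 deliver 0→2: ·
e16 deliver 2→0: 0[foll,t=3,q]
e17 deliver 0→1: ·
e18 deliver 1→0: ·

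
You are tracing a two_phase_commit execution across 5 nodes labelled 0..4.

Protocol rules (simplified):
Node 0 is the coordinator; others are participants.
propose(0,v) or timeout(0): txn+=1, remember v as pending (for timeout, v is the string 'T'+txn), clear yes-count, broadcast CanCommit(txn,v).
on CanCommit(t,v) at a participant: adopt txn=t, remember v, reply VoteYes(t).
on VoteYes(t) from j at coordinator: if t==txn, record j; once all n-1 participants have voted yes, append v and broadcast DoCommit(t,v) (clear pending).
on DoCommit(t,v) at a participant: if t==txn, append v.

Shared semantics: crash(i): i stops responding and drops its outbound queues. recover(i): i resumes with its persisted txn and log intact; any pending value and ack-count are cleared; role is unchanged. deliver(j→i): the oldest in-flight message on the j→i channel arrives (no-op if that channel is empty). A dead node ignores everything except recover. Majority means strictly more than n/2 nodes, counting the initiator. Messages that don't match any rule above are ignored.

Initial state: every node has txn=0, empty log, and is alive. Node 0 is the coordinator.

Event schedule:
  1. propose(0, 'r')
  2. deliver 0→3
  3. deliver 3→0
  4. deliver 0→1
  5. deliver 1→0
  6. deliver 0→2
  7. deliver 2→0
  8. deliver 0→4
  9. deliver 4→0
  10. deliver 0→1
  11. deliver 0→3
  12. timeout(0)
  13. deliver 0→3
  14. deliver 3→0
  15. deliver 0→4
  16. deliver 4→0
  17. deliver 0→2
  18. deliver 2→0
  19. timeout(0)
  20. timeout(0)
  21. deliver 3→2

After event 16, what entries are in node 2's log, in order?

step 1 propose(0,'r'): 0={coor,t=1,log=-}
step 2 deliver 0→3: 3={part,t=1,log=-}
step 3 deliver 3→0: —
step 4 deliver 0→1: 1={part,t=1,log=-}
step 5 deliver 1→0: —
step 6 deliver 0→2: 2={part,t=1,log=-}
step 7 deliver 2→0: —
step 8 deliver 0→4: 4={part,t=1,log=-}
step 9 deliver 4→0: 0={coor,t=1,log=r}
step 10 deliver 0→1: 1={part,t=1,log=r}
step 11 deliver 0→3: 3={part,t=1,log=r}
step 12 timeout(0): 0={coor,t=2,log=r}
step 13 deliver 0→3: 3={part,t=2,log=r}
step 14 deliver 3→0: —
step 15 deliver 0→4: 4={part,t=1,log=r}
step 16 deliver 4→0: —

empty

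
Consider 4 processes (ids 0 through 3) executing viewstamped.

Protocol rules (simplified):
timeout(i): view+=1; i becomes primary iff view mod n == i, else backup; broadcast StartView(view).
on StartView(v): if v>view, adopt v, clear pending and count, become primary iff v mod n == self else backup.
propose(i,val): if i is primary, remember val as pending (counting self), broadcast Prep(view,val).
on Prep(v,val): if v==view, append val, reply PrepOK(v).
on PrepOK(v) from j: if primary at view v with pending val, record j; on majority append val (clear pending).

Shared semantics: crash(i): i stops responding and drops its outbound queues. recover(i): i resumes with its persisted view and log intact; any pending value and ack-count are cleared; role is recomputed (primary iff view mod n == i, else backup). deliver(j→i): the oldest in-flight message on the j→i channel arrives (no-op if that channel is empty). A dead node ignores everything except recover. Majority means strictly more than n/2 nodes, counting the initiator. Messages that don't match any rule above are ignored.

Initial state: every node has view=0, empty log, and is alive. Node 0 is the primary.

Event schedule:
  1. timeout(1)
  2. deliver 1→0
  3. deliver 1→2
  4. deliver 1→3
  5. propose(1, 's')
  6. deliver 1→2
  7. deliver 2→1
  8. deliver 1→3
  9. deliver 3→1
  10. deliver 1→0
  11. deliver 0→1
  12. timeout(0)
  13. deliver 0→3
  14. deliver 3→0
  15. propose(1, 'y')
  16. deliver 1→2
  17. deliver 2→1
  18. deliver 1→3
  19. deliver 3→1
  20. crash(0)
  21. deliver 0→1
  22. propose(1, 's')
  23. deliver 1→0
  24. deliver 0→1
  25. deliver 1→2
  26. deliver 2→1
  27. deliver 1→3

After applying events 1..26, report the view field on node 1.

[1] timeout(1) → N1(prim v1 [-])
[2] deliver 1→0 → N0(back v1 [-])
[3] deliver 1→2 → N2(back v1 [-])
[4] deliver 1→3 → N3(back v1 [-])
[5] propose(1,'s') → ∅
[6] deliver 1→2 → N2(back v1 [s])
[7] deliver 2→1 → ∅
[8] deliver 1→3 → N3(back v1 [s])
[9] deliver 3→1 → N1(prim v1 [s])
[10] deliver 1→0 → N0(back v1 [s])
[11] deliver 0→1 → ∅
[12] timeout(0) → N0(back v2 [s])
[13] deliver 0→3 → N3(back v2 [s])
[14] deliver 3→0 → ∅
[15] propose(1,'y') → ∅
[16] deliver 1→2 → N2(back v1 [s,y])
[17] deliver 2→1 → ∅
[18] deliver 1→3 → ∅
[19] deliver 3→1 → ∅
[20] crash(0) → N0(✗back v2 [s])
[21] deliver 0→1 → ∅
[22] propose(1,'s') → ∅
[23] deliver 1→0 → ∅
[24] deliver 0→1 → ∅
[25] deliver 1→2 → N2(back v1 [s,y,s])
[26] deliver 2→1 → ∅

1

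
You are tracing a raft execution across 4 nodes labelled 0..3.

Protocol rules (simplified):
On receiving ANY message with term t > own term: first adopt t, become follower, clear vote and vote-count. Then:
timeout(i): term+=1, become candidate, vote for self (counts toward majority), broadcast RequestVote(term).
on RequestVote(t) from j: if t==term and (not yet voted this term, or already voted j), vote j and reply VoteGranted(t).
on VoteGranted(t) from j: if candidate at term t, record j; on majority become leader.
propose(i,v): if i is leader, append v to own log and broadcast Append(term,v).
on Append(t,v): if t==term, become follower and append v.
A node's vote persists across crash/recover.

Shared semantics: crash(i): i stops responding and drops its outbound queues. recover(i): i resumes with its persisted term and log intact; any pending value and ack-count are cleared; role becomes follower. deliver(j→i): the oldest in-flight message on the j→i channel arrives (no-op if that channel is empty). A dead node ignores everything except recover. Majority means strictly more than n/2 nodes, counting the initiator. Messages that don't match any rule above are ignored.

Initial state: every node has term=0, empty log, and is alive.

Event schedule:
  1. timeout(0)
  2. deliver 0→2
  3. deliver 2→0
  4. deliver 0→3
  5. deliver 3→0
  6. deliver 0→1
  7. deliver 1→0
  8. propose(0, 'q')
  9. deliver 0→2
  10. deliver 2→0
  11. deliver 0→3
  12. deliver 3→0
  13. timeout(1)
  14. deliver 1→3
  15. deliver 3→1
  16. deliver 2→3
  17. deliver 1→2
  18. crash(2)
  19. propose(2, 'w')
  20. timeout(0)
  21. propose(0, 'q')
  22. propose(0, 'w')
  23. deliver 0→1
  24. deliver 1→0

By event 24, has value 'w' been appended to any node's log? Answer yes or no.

no

after 1 — timeout(0): n0:cand/t1/[-]
after 2 — deliver 0→2: n2:foll/t1/[-]
after 3 — deliver 2→0: ·
after 4 — deliver 0→3: n3:foll/t1/[-]
after 5 — deliver 3→0: n0:lead/t1/[-]
after 6 — deliver 0→1: n1:foll/t1/[-]
after 7 — deliver 1→0: ·
after 8 — propose(0,'q'): n0:lead/t1/[q]
after 9 — deliver 0→2: n2:foll/t1/[q]
after 10 — deliver 2→0: ·
after 11 — deliver 0→3: n3:foll/t1/[q]
after 12 — deliver 3→0: ·
after 13 — timeout(1): n1:cand/t2/[-]
after 14 — deliver 1→3: n3:foll/t2/[q]
after 15 — deliver 3→1: ·
after 16 — deliver 2→3: ·
after 17 — deliver 1→2: n2:foll/t2/[q]
after 18 — crash(2): n2:✗foll/t2/[q]
after 19 — propose(2,'w'): ·
after 20 — timeout(0): n0:cand/t2/[q]
after 21 — propose(0,'q'): ·
after 22 — propose(0,'w'): ·
after 23 — deliver 0→1: ·
after 24 — deliver 1→0: ·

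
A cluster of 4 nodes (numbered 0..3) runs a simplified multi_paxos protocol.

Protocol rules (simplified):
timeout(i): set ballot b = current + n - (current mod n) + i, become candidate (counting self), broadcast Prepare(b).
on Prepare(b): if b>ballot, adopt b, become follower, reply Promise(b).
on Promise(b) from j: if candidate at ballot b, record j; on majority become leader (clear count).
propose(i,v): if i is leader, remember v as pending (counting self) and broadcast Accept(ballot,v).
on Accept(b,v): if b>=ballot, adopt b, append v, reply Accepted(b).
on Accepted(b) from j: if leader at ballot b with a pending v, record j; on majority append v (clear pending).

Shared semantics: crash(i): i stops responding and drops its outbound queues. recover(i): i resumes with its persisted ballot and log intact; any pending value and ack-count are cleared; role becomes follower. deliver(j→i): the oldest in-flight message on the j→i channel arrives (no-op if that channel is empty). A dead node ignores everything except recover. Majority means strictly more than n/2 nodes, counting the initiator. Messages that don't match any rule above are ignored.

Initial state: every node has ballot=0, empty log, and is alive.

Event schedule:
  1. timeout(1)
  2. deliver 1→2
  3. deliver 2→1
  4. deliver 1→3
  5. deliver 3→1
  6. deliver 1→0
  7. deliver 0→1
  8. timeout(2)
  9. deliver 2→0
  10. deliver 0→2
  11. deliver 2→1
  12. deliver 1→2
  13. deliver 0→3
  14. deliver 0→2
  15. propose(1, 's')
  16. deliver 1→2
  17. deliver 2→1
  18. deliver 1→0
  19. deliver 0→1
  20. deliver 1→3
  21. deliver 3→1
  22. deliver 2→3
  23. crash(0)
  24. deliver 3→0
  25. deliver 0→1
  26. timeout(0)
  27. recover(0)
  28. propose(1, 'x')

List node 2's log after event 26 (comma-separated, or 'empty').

empty

step 1 timeout(1): 1={cand,b=5,log=-}
step 2 deliver 1→2: 2={foll,b=5,log=-}
step 3 deliver 2→1: —
step 4 deliver 1→3: 3={foll,b=5,log=-}
step 5 deliver 3→1: 1={lead,b=5,log=-}
step 6 deliver 1→0: 0={foll,b=5,log=-}
step 7 deliver 0→1: —
step 8 timeout(2): 2={cand,b=10,log=-}
step 9 deliver 2→0: 0={foll,b=10,log=-}
step 10 deliver 0→2: —
step 11 deliver 2→1: 1={foll,b=10,log=-}
step 12 deliver 1→2: 2={lead,b=10,log=-}
step 13 deliver 0→3: —
step 14 deliver 0→2: —
step 15 propose(1,'s'): —
step 16 deliver 1→2: —
step 17 deliver 2→1: —
step 18 deliver 1→0: —
step 19 deliver 0→1: —
step 20 deliver 1→3: —
step 21 deliver 3→1: —
step 22 deliver 2→3: 3={foll,b=10,log=-}
step 23 crash(0): 0={✗foll,b=10,log=-}
step 24 deliver 3→0: —
step 25 deliver 0→1: —
step 26 timeout(0): —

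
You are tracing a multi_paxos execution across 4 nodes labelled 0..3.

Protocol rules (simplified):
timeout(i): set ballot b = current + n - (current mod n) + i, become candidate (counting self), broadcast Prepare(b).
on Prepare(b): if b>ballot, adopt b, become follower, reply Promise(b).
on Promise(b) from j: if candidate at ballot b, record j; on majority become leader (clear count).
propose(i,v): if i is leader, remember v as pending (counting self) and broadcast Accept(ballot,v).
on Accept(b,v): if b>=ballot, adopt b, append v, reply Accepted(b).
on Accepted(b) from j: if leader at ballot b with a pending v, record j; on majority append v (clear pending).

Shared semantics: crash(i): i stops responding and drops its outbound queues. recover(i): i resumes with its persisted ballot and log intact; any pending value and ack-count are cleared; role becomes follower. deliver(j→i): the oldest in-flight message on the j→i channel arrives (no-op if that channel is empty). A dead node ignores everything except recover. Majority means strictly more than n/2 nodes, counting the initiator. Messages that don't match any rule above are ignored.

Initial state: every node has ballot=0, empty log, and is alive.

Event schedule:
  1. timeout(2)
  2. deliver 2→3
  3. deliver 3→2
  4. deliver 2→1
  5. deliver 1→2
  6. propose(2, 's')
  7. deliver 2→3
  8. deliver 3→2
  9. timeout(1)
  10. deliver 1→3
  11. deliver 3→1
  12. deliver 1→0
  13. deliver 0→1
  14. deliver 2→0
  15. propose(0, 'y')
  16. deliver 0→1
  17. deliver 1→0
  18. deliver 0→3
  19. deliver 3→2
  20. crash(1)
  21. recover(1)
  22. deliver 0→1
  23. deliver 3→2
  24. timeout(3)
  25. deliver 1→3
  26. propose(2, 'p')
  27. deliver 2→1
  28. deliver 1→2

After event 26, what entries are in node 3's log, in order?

1. timeout(2):  <2:cand b6 ->
2. deliver 2→3:  <3:foll b6 ->
3. deliver 3→2:  nop
4. deliver 2→1:  <1:foll b6 ->
5. deliver 1→2:  <2:lead b6 ->
6. propose(2,'s'):  nop
7. deliver 2→3:  <3:foll b6 s>
8. deliver 3→2:  nop
9. timeout(1):  <1:cand b9 ->
10. deliver 1→3:  <3:foll b9 s>
11. deliver 3→1:  nop
12. deliver 1→0:  <0:foll b9 ->
13. deliver 0→1:  <1:lead b9 ->
14. deliver 2→0:  nop
15. propose(0,'y'):  nop
16. deliver 0→1:  nop
17. deliver 1→0:  nop
18. deliver 0→3:  nop
19. deliver 3→2:  nop
20. crash(1):  <1:✗lead b9 ->
21. recover(1):  <1:foll b9 ->
22. deliver 0→1:  nop
23. deliver 3→2:  nop
24. timeout(3):  <3:cand b15 s>
25. deliver 1→3:  nop
26. propose(2,'p'):  nop

s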